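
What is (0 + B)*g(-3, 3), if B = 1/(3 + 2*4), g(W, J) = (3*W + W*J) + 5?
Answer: -13/11 ≈ -1.1818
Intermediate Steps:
g(W, J) = 5 + 3*W + J*W (g(W, J) = (3*W + J*W) + 5 = 5 + 3*W + J*W)
B = 1/11 (B = 1/(3 + 8) = 1/11 ≈ 0.090909)
(0 + B)*g(-3, 3) = (0 + 1/11)*(5 + 3*(-3) + 3*(-3)) = (5 - 9 - 9)/11 = (1/11)*(-13) = -13/11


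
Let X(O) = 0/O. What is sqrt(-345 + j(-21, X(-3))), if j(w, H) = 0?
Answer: I*sqrt(345) ≈ 18.574*I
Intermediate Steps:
X(O) = 0
sqrt(-345 + j(-21, X(-3))) = sqrt(-345 + 0) = sqrt(-345) = I*sqrt(345)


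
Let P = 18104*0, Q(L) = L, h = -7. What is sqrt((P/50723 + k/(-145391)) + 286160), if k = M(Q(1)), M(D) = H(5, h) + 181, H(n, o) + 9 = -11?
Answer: sqrt(6049005407419009)/145391 ≈ 534.94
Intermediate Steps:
H(n, o) = -20 (H(n, o) = -9 - 11 = -20)
M(D) = 161 (M(D) = -20 + 181 = 161)
k = 161
P = 0
sqrt((P/50723 + k/(-145391)) + 286160) = sqrt((0/50723 + 161/(-145391)) + 286160) = sqrt((0*(1/50723) + 161*(-1/145391)) + 286160) = sqrt((0 - 161/145391) + 286160) = sqrt(-161/145391 + 286160) = sqrt(41605088399/145391) = sqrt(6049005407419009)/145391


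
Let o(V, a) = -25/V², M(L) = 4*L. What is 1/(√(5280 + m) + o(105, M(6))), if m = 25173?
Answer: 441/5922529892 + 194481*√30453/5922529892 ≈ 0.0057305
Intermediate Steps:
o(V, a) = -25/V²
1/(√(5280 + m) + o(105, M(6))) = 1/(√(5280 + 25173) - 25/105²) = 1/(√30453 - 25*1/11025) = 1/(√30453 - 1/441) = 1/(-1/441 + √30453)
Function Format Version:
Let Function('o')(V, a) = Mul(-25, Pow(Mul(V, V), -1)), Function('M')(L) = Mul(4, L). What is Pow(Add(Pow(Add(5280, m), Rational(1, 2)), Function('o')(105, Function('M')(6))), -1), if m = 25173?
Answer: Add(Rational(441, 5922529892), Mul(Rational(194481, 5922529892), Pow(30453, Rational(1, 2)))) ≈ 0.0057305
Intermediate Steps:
Function('o')(V, a) = Mul(-25, Pow(V, -2)) (Function('o')(V, a) = Mul(-25, Pow(Pow(V, 2), -1)) = Mul(-25, Pow(V, -2)))
Pow(Add(Pow(Add(5280, m), Rational(1, 2)), Function('o')(105, Function('M')(6))), -1) = Pow(Add(Pow(Add(5280, 25173), Rational(1, 2)), Mul(-25, Pow(105, -2))), -1) = Pow(Add(Pow(30453, Rational(1, 2)), Mul(-25, Rational(1, 11025))), -1) = Pow(Add(Pow(30453, Rational(1, 2)), Rational(-1, 441)), -1) = Pow(Add(Rational(-1, 441), Pow(30453, Rational(1, 2))), -1)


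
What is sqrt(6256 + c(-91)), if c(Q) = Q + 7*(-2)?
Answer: sqrt(6151) ≈ 78.428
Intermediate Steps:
c(Q) = -14 + Q (c(Q) = Q - 14 = -14 + Q)
sqrt(6256 + c(-91)) = sqrt(6256 + (-14 - 91)) = sqrt(6256 - 105) = sqrt(6151)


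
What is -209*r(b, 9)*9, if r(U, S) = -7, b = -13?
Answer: 13167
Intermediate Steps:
-209*r(b, 9)*9 = -209*(-7)*9 = 1463*9 = 13167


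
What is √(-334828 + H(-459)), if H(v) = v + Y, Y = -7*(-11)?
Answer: I*√335210 ≈ 578.97*I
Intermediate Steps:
Y = 77
H(v) = 77 + v (H(v) = v + 77 = 77 + v)
√(-334828 + H(-459)) = √(-334828 + (77 - 459)) = √(-334828 - 382) = √(-335210) = I*√335210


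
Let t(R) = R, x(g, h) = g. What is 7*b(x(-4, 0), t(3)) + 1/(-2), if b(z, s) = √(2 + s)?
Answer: -½ + 7*√5 ≈ 15.152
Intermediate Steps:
7*b(x(-4, 0), t(3)) + 1/(-2) = 7*√(2 + 3) + 1/(-2) = 7*√5 - ½ = -½ + 7*√5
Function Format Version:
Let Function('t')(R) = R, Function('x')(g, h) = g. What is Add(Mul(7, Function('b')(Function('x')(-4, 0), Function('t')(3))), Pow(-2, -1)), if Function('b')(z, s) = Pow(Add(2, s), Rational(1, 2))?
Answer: Add(Rational(-1, 2), Mul(7, Pow(5, Rational(1, 2)))) ≈ 15.152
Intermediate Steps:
Add(Mul(7, Function('b')(Function('x')(-4, 0), Function('t')(3))), Pow(-2, -1)) = Add(Mul(7, Pow(Add(2, 3), Rational(1, 2))), Pow(-2, -1)) = Add(Mul(7, Pow(5, Rational(1, 2))), Rational(-1, 2)) = Add(Rational(-1, 2), Mul(7, Pow(5, Rational(1, 2))))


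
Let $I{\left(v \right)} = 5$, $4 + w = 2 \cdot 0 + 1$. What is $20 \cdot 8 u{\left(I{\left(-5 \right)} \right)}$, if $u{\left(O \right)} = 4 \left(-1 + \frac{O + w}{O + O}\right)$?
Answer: $-512$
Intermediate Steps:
$w = -3$ ($w = -4 + \left(2 \cdot 0 + 1\right) = -4 + \left(0 + 1\right) = -4 + 1 = -3$)
$u{\left(O \right)} = -4 + \frac{2 \left(-3 + O\right)}{O}$ ($u{\left(O \right)} = 4 \left(-1 + \frac{O - 3}{O + O}\right) = 4 \left(-1 + \frac{-3 + O}{2 O}\right) = -4 + \frac{2 \left(-3 + O\right)}{O}$)
$20 \cdot 8 u{\left(I{\left(-5 \right)} \right)} = 20 \cdot 8 \left(-2 - \frac{6}{5}\right) = 160 \left(-2 - \frac{6}{5}\right) = 160 \left(- \frac{16}{5}\right) = -512$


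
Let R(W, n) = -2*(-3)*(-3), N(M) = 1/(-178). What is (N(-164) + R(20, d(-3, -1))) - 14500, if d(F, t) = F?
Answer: -2584205/178 ≈ -14518.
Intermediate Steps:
N(M) = -1/178
R(W, n) = -18 (R(W, n) = 6*(-3) = -18)
(N(-164) + R(20, d(-3, -1))) - 14500 = (-1/178 - 18) - 14500 = -3205/178 - 14500 = -2584205/178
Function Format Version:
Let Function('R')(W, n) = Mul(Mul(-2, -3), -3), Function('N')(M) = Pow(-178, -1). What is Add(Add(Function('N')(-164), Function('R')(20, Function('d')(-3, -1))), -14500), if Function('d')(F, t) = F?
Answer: Rational(-2584205, 178) ≈ -14518.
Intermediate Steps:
Function('N')(M) = Rational(-1, 178)
Function('R')(W, n) = -18 (Function('R')(W, n) = Mul(6, -3) = -18)
Add(Add(Function('N')(-164), Function('R')(20, Function('d')(-3, -1))), -14500) = Add(Add(Rational(-1, 178), -18), -14500) = Add(Rational(-3205, 178), -14500) = Rational(-2584205, 178)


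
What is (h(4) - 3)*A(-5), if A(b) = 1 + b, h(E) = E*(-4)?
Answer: 76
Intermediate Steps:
h(E) = -4*E
(h(4) - 3)*A(-5) = (-4*4 - 3)*(1 - 5) = (-16 - 3)*(-4) = -19*(-4) = 76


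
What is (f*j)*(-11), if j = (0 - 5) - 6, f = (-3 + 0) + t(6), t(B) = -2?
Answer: -605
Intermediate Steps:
f = -5 (f = (-3 + 0) - 2 = -3 - 2 = -5)
j = -11 (j = -5 - 6 = -11)
(f*j)*(-11) = -5*(-11)*(-11) = 55*(-11) = -605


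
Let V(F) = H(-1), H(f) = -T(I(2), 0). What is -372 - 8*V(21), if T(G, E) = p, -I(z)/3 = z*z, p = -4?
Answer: -404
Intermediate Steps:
I(z) = -3*z**2 (I(z) = -3*z*z = -3*z**2)
T(G, E) = -4
H(f) = 4 (H(f) = -1*(-4) = 4)
V(F) = 4
-372 - 8*V(21) = -372 - 8*4 = -372 - 32 = -404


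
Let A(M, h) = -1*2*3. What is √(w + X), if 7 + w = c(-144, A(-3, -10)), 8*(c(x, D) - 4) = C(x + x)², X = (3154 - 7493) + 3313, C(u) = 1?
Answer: I*√16462/4 ≈ 32.076*I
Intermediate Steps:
X = -1026 (X = -4339 + 3313 = -1026)
A(M, h) = -6 (A(M, h) = -2*3 = -6)
c(x, D) = 33/8 (c(x, D) = 4 + (⅛)*1² = 4 + (⅛)*1 = 4 + ⅛ = 33/8)
w = -23/8 (w = -7 + 33/8 = -23/8 ≈ -2.8750)
√(w + X) = √(-23/8 - 1026) = √(-8231/8) = I*√16462/4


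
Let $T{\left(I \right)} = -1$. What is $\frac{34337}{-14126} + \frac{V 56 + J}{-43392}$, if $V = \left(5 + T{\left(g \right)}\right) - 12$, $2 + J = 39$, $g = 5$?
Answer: $- \frac{247357553}{102159232} \approx -2.4213$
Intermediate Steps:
$J = 37$ ($J = -2 + 39 = 37$)
$V = -8$ ($V = \left(5 - 1\right) - 12 = 4 - 12 = -8$)
$\frac{34337}{-14126} + \frac{V 56 + J}{-43392} = \frac{34337}{-14126} + \frac{\left(-8\right) 56 + 37}{-43392} = 34337 \left(- \frac{1}{14126}\right) + \left(-448 + 37\right) \left(- \frac{1}{43392}\right) = - \frac{34337}{14126} - - \frac{137}{14464} = - \frac{34337}{14126} + \frac{137}{14464} = - \frac{247357553}{102159232}$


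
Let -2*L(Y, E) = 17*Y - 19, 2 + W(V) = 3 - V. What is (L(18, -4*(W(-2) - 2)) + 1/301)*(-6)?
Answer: 259155/301 ≈ 860.98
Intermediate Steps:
W(V) = 1 - V (W(V) = -2 + (3 - V) = 1 - V)
L(Y, E) = 19/2 - 17*Y/2 (L(Y, E) = -(17*Y - 19)/2 = -(-19 + 17*Y)/2 = 19/2 - 17*Y/2)
(L(18, -4*(W(-2) - 2)) + 1/301)*(-6) = ((19/2 - 17/2*18) + 1/301)*(-6) = ((19/2 - 153) + 1/301)*(-6) = (-287/2 + 1/301)*(-6) = -86385/602*(-6) = 259155/301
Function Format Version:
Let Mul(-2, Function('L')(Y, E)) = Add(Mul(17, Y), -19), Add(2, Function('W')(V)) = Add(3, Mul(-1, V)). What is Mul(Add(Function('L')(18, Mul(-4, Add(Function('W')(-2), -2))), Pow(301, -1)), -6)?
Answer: Rational(259155, 301) ≈ 860.98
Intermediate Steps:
Function('W')(V) = Add(1, Mul(-1, V)) (Function('W')(V) = Add(-2, Add(3, Mul(-1, V))) = Add(1, Mul(-1, V)))
Function('L')(Y, E) = Add(Rational(19, 2), Mul(Rational(-17, 2), Y)) (Function('L')(Y, E) = Mul(Rational(-1, 2), Add(Mul(17, Y), -19)) = Mul(Rational(-1, 2), Add(-19, Mul(17, Y))) = Add(Rational(19, 2), Mul(Rational(-17, 2), Y)))
Mul(Add(Function('L')(18, Mul(-4, Add(Function('W')(-2), -2))), Pow(301, -1)), -6) = Mul(Add(Add(Rational(19, 2), Mul(Rational(-17, 2), 18)), Pow(301, -1)), -6) = Mul(Add(Add(Rational(19, 2), -153), Rational(1, 301)), -6) = Mul(Add(Rational(-287, 2), Rational(1, 301)), -6) = Mul(Rational(-86385, 602), -6) = Rational(259155, 301)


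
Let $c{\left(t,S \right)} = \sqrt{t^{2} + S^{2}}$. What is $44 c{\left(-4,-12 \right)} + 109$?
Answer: $109 + 176 \sqrt{10} \approx 665.56$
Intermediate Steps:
$c{\left(t,S \right)} = \sqrt{S^{2} + t^{2}}$
$44 c{\left(-4,-12 \right)} + 109 = 44 \sqrt{\left(-12\right)^{2} + \left(-4\right)^{2}} + 109 = 44 \sqrt{144 + 16} + 109 = 44 \sqrt{160} + 109 = 44 \cdot 4 \sqrt{10} + 109 = 176 \sqrt{10} + 109 = 109 + 176 \sqrt{10}$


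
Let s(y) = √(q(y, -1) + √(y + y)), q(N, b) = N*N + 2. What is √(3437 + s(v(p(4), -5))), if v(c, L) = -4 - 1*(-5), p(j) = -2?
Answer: √(3437 + √(3 + √2)) ≈ 58.644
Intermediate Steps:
q(N, b) = 2 + N² (q(N, b) = N² + 2 = 2 + N²)
v(c, L) = 1 (v(c, L) = -4 + 5 = 1)
s(y) = √(2 + y² + √2*√y) (s(y) = √((2 + y²) + √(y + y)) = √((2 + y²) + √(2*y)) = √((2 + y²) + √2*√y) = √(2 + y² + √2*√y))
√(3437 + s(v(p(4), -5))) = √(3437 + √(2 + 1² + √2*√1)) = √(3437 + √(2 + 1 + √2*1)) = √(3437 + √(2 + 1 + √2)) = √(3437 + √(3 + √2))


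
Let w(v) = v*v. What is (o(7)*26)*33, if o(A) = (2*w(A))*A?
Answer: 588588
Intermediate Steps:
w(v) = v²
o(A) = 2*A³ (o(A) = (2*A²)*A = 2*A³)
(o(7)*26)*33 = ((2*7³)*26)*33 = ((2*343)*26)*33 = (686*26)*33 = 17836*33 = 588588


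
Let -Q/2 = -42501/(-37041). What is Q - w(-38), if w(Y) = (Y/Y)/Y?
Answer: -1064345/469186 ≈ -2.2685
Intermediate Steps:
w(Y) = 1/Y
Q = -28334/12347 (Q = -(-85002)/(-37041) = -(-85002)*(-1)/37041 = -2*14167/12347 = -28334/12347 ≈ -2.2948)
Q - w(-38) = -28334/12347 - 1/(-38) = -28334/12347 - 1*(-1/38) = -28334/12347 + 1/38 = -1064345/469186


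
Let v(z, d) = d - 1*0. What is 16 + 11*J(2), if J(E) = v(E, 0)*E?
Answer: 16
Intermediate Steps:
v(z, d) = d (v(z, d) = d + 0 = d)
J(E) = 0 (J(E) = 0*E = 0)
16 + 11*J(2) = 16 + 11*0 = 16 + 0 = 16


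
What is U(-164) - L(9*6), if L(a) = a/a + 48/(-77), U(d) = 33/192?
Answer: -1009/4928 ≈ -0.20475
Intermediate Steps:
U(d) = 11/64 (U(d) = 33*(1/192) = 11/64)
L(a) = 29/77 (L(a) = 1 + 48*(-1/77) = 1 - 48/77 = 29/77)
U(-164) - L(9*6) = 11/64 - 1*29/77 = 11/64 - 29/77 = -1009/4928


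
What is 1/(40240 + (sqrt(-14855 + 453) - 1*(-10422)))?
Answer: 25331/1283326323 - I*sqrt(14402)/2566652646 ≈ 1.9739e-5 - 4.6757e-8*I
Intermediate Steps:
1/(40240 + (sqrt(-14855 + 453) - 1*(-10422))) = 1/(40240 + (sqrt(-14402) + 10422)) = 1/(40240 + (I*sqrt(14402) + 10422)) = 1/(40240 + (10422 + I*sqrt(14402))) = 1/(50662 + I*sqrt(14402))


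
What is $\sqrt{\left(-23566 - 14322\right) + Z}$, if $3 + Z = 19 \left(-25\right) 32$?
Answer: $3 i \sqrt{5899} \approx 230.41 i$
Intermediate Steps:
$Z = -15203$ ($Z = -3 + 19 \left(-25\right) 32 = -3 - 15200 = -15203$)
$\sqrt{\left(-23566 - 14322\right) + Z} = \sqrt{\left(-23566 - 14322\right) - 15203} = \sqrt{-37888 - 15203} = \sqrt{-53091} = 3 i \sqrt{5899}$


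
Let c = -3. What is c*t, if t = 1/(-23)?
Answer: 3/23 ≈ 0.13043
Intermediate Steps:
t = -1/23 ≈ -0.043478
c*t = -3*(-1/23) = 3/23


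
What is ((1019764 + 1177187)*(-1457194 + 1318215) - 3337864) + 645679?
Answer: -305332745214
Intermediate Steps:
((1019764 + 1177187)*(-1457194 + 1318215) - 3337864) + 645679 = (2196951*(-138979) - 3337864) + 645679 = (-305330053029 - 3337864) + 645679 = -305333390893 + 645679 = -305332745214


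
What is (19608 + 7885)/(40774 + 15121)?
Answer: 27493/55895 ≈ 0.49187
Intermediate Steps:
(19608 + 7885)/(40774 + 15121) = 27493/55895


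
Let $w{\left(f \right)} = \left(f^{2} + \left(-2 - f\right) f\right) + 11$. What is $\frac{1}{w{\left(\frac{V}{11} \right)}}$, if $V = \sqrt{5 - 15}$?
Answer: $\frac{1331}{14681} + \frac{22 i \sqrt{10}}{14681} \approx 0.090661 + 0.0047388 i$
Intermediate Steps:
$V = i \sqrt{10}$ ($V = \sqrt{-10} = i \sqrt{10} \approx 3.1623 i$)
$w{\left(f \right)} = 11 + f^{2} + f \left(-2 - f\right)$ ($w{\left(f \right)} = \left(f^{2} + f \left(-2 - f\right)\right) + 11 = 11 + f^{2} + f \left(-2 - f\right)$)
$\frac{1}{w{\left(\frac{V}{11} \right)}} = \frac{1}{11 - 2 \frac{i \sqrt{10}}{11}} = \frac{1}{11 - \frac{2 i \sqrt{10}}{11}}$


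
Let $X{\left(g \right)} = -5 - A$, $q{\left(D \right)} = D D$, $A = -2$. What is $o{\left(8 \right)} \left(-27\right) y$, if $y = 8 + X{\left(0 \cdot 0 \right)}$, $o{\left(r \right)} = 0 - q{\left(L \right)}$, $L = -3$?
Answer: $1215$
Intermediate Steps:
$q{\left(D \right)} = D^{2}$
$X{\left(g \right)} = -3$ ($X{\left(g \right)} = -5 - -2 = -5 + 2 = -3$)
$o{\left(r \right)} = -9$ ($o{\left(r \right)} = 0 - \left(-3\right)^{2} = 0 - 9 = -9$)
$y = 5$ ($y = 8 - 3 = 5$)
$o{\left(8 \right)} \left(-27\right) y = \left(-9\right) \left(-27\right) 5 = 243 \cdot 5 = 1215$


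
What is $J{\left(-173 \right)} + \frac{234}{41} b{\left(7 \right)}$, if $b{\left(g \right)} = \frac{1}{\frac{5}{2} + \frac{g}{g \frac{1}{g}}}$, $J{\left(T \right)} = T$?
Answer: $- \frac{134299}{779} \approx -172.4$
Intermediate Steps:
$b{\left(g \right)} = \frac{1}{\frac{5}{2} + g}$ ($b{\left(g \right)} = \frac{1}{5 \cdot \frac{1}{2} + \frac{g}{1}} = \frac{1}{\frac{5}{2} + g 1} = \frac{1}{\frac{5}{2} + g}$)
$J{\left(-173 \right)} + \frac{234}{41} b{\left(7 \right)} = -173 + \frac{234}{41} \frac{2}{5 + 2 \cdot 7} = -173 + 234 \cdot \frac{1}{41} \frac{2}{5 + 14} = -173 + \frac{234 \cdot \frac{2}{19}}{41} = -173 + \frac{234 \cdot 2 \cdot \frac{1}{19}}{41} = -173 + \frac{234}{41} \cdot \frac{2}{19} = -173 + \frac{468}{779} = - \frac{134299}{779}$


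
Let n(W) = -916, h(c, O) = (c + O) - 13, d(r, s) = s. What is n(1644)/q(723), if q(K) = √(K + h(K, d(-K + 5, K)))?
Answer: -458*√11/77 ≈ -19.727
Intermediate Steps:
h(c, O) = -13 + O + c (h(c, O) = (O + c) - 13 = -13 + O + c)
q(K) = √(-13 + 3*K) (q(K) = √(K + (-13 + K + K)) = √(K + (-13 + 2*K)) = √(-13 + 3*K))
n(1644)/q(723) = -916/√(-13 + 3*723) = -916/√(-13 + 2169) = -916*√11/154 = -458*√11/77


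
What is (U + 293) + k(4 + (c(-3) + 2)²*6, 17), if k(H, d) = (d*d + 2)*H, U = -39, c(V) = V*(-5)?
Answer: 506012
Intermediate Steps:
c(V) = -5*V
k(H, d) = H*(2 + d²) (k(H, d) = (d² + 2)*H = (2 + d²)*H = H*(2 + d²))
(U + 293) + k(4 + (c(-3) + 2)²*6, 17) = (-39 + 293) + (4 + (-5*(-3) + 2)²*6)*(2 + 17²) = 254 + (4 + (15 + 2)²*6)*(2 + 289) = 254 + (4 + 17²*6)*291 = 254 + (4 + 289*6)*291 = 254 + (4 + 1734)*291 = 254 + 1738*291 = 254 + 505758 = 506012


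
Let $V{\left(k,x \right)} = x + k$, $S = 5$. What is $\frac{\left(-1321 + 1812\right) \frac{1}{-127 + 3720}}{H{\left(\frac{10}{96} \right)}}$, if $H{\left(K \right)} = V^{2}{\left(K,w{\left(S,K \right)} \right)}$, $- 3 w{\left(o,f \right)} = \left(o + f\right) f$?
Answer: $\frac{23457890304}{916304825} \approx 25.601$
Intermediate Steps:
$w{\left(o,f \right)} = - \frac{f \left(f + o\right)}{3}$ ($w{\left(o,f \right)} = - \frac{\left(o + f\right) f}{3} = - \frac{\left(f + o\right) f}{3} = - \frac{f \left(f + o\right)}{3}$)
$V{\left(k,x \right)} = k + x$
$H{\left(K \right)} = \left(K - \frac{K \left(5 + K\right)}{3}\right)^{2}$ ($H{\left(K \right)} = \left(K - \frac{K \left(K + 5\right)}{3}\right)^{2} = \left(K - \frac{K \left(5 + K\right)}{3}\right)^{2}$)
$\frac{\left(-1321 + 1812\right) \frac{1}{-127 + 3720}}{H{\left(\frac{10}{96} \right)}} = \frac{\left(-1321 + 1812\right) \frac{1}{-127 + 3720}}{\frac{1}{9} \left(\frac{10}{96}\right)^{2} \left(2 + \frac{10}{96}\right)^{2}} = \frac{491 \cdot \frac{1}{3593}}{\frac{1}{9} \left(10 \cdot \frac{1}{96}\right)^{2} \left(2 + 10 \cdot \frac{1}{96}\right)^{2}} = \frac{491 \cdot \frac{1}{3593}}{\frac{1}{9} \left(\frac{5}{48}\right)^{2} \left(2 + \frac{5}{48}\right)^{2}} = \frac{491}{3593 \cdot \frac{1}{9} \cdot \frac{25}{2304} \left(\frac{101}{48}\right)^{2}} = \frac{491}{3593 \cdot \frac{1}{9} \cdot \frac{25}{2304} \cdot \frac{10201}{2304}} = \frac{491}{3593 \cdot \frac{255025}{47775744}} = \frac{491}{3593} \cdot \frac{47775744}{255025} = \frac{23457890304}{916304825}$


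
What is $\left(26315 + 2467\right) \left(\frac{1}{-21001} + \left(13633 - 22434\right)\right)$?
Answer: $- \frac{5319771361164}{21001} \approx -2.5331 \cdot 10^{8}$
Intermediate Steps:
$\left(26315 + 2467\right) \left(\frac{1}{-21001} + \left(13633 - 22434\right)\right) = 28782 \left(- \frac{1}{21001} + \left(13633 - 22434\right)\right) = 28782 \left(- \frac{1}{21001} - 8801\right) = 28782 \left(- \frac{184829802}{21001}\right) = - \frac{5319771361164}{21001}$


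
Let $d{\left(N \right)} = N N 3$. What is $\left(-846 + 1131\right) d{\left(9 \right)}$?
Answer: $69255$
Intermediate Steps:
$d{\left(N \right)} = 3 N^{2}$ ($d{\left(N \right)} = N^{2} \cdot 3 = 3 N^{2}$)
$\left(-846 + 1131\right) d{\left(9 \right)} = \left(-846 + 1131\right) 3 \cdot 9^{2} = 285 \cdot 3 \cdot 81 = 285 \cdot 243 = 69255$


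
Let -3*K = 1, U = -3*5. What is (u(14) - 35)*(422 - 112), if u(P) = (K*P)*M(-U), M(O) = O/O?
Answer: -36890/3 ≈ -12297.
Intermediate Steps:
U = -15
M(O) = 1
K = -⅓ (K = -⅓*1 = -⅓ ≈ -0.33333)
u(P) = -P/3 (u(P) = -P/3*1 = -P/3)
(u(14) - 35)*(422 - 112) = (-⅓*14 - 35)*(422 - 112) = (-14/3 - 35)*310 = -119/3*310 = -36890/3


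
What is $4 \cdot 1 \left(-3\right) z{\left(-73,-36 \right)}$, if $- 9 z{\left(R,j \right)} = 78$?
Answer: $104$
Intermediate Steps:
$z{\left(R,j \right)} = - \frac{26}{3}$ ($z{\left(R,j \right)} = \left(- \frac{1}{9}\right) 78 = - \frac{26}{3}$)
$4 \cdot 1 \left(-3\right) z{\left(-73,-36 \right)} = 4 \cdot 1 \left(-3\right) \left(- \frac{26}{3}\right) = 4 \left(-3\right) \left(- \frac{26}{3}\right) = \left(-12\right) \left(- \frac{26}{3}\right) = 104$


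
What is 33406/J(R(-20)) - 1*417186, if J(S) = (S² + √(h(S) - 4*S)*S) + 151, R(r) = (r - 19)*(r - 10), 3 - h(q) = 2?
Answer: 20*(-24405381*√4679 + 28557443854*I)/(-1369051*I + 1170*√4679) ≈ -4.1719e+5 - 0.0014267*I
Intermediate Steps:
h(q) = 1 (h(q) = 3 - 1*2 = 3 - 2 = 1)
R(r) = (-19 + r)*(-10 + r)
J(S) = 151 + S² + S*√(1 - 4*S) (J(S) = (S² + √(1 - 4*S)*S) + 151 = (S² + S*√(1 - 4*S)) + 151 = 151 + S² + S*√(1 - 4*S))
33406/J(R(-20)) - 1*417186 = 33406/(151 + (190 + (-20)² - 29*(-20))² + (190 + (-20)² - 29*(-20))*√(1 - 4*(190 + (-20)² - 29*(-20)))) - 1*417186 = 33406/(151 + (190 + 400 + 580)² + (190 + 400 + 580)*√(1 - 4*(190 + 400 + 580))) - 417186 = 33406/(151 + 1170² + 1170*√(1 - 4*1170)) - 417186 = 33406/(151 + 1368900 + 1170*√(1 - 4680)) - 417186 = 33406/(151 + 1368900 + 1170*√(-4679)) - 417186 = 33406/(151 + 1368900 + 1170*(I*√4679)) - 417186 = 33406/(151 + 1368900 + 1170*I*√4679) - 417186 = 33406/(1369051 + 1170*I*√4679) - 417186 = -417186 + 33406/(1369051 + 1170*I*√4679)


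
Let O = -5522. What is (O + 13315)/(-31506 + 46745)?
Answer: 7793/15239 ≈ 0.51138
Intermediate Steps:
(O + 13315)/(-31506 + 46745) = (-5522 + 13315)/(-31506 + 46745) = 7793/15239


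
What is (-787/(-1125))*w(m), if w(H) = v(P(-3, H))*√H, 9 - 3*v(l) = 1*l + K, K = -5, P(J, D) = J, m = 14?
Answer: 13379*√14/3375 ≈ 14.832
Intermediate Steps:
v(l) = 14/3 - l/3 (v(l) = 3 - (1*l - 5)/3 = 3 - (l - 5)/3 = 3 - (-5 + l)/3 = 3 + (5/3 - l/3) = 14/3 - l/3)
w(H) = 17*√H/3 (w(H) = (14/3 - ⅓*(-3))*√H = (14/3 + 1)*√H = 17*√H/3)
(-787/(-1125))*w(m) = (-787/(-1125))*(17*√14/3) = (-787*(-1/1125))*(17*√14/3) = 787*(17*√14/3)/1125 = 13379*√14/3375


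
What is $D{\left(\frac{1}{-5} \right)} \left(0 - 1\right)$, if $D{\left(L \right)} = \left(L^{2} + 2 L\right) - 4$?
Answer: $\frac{109}{25} \approx 4.36$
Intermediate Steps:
$D{\left(L \right)} = -4 + L^{2} + 2 L$
$D{\left(\frac{1}{-5} \right)} \left(0 - 1\right) = \left(-4 + \left(\frac{1}{-5}\right)^{2} + \frac{2}{-5}\right) \left(0 - 1\right) = \left(-4 + \left(- \frac{1}{5}\right)^{2} + 2 \left(- \frac{1}{5}\right)\right) \left(-1\right) = \left(-4 + \frac{1}{25} - \frac{2}{5}\right) \left(-1\right) = \left(- \frac{109}{25}\right) \left(-1\right) = \frac{109}{25}$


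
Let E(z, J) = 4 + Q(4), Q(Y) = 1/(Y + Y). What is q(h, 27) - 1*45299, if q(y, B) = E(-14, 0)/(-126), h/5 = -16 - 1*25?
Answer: -15220475/336 ≈ -45299.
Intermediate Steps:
Q(Y) = 1/(2*Y)
h = -205 (h = 5*(-16 - 1*25) = 5*(-16 - 25) = 5*(-41) = -205)
E(z, J) = 33/8 (E(z, J) = 4 + (½)/4 = 4 + (½)*(¼) = 4 + ⅛ = 33/8)
q(y, B) = -11/336 (q(y, B) = (33/8)/(-126) = (33/8)*(-1/126) = -11/336)
q(h, 27) - 1*45299 = -11/336 - 1*45299 = -11/336 - 45299 = -15220475/336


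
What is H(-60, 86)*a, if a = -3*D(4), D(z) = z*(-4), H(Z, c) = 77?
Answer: 3696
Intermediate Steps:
D(z) = -4*z
a = 48 (a = -(-12)*4 = -3*(-16) = 48)
H(-60, 86)*a = 77*48 = 3696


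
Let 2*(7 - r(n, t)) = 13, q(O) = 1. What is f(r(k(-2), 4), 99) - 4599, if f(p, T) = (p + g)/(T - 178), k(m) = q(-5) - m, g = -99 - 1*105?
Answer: -726235/158 ≈ -4596.4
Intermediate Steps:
g = -204 (g = -99 - 105 = -204)
k(m) = 1 - m
r(n, t) = ½ (r(n, t) = 7 - ½*13 = 7 - 13/2 = ½)
f(p, T) = (-204 + p)/(-178 + T) (f(p, T) = (p - 204)/(T - 178) = (-204 + p)/(-178 + T))
f(r(k(-2), 4), 99) - 4599 = (-204 + ½)/(-178 + 99) - 4599 = -407/2/(-79) - 4599 = -1/79*(-407/2) - 4599 = 407/158 - 4599 = -726235/158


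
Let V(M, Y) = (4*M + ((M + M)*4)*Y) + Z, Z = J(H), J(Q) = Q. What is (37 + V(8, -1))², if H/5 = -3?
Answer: 100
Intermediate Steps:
H = -15 (H = 5*(-3) = -15)
Z = -15
V(M, Y) = -15 + 4*M + 8*M*Y (V(M, Y) = (4*M + ((M + M)*4)*Y) - 15 = (4*M + ((2*M)*4)*Y) - 15 = (4*M + (8*M)*Y) - 15 = (4*M + 8*M*Y) - 15 = -15 + 4*M + 8*M*Y)
(37 + V(8, -1))² = (37 + (-15 + 4*8 + 8*8*(-1)))² = (37 + (-15 + 32 - 64))² = (37 - 47)² = (-10)² = 100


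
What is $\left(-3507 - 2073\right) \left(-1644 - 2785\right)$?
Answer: $24713820$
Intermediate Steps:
$\left(-3507 - 2073\right) \left(-1644 - 2785\right) = \left(-5580\right) \left(-4429\right) = 24713820$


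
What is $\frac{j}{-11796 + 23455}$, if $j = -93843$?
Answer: $- \frac{93843}{11659} \approx -8.049$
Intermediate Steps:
$\frac{j}{-11796 + 23455} = - \frac{93843}{-11796 + 23455} = - \frac{93843}{11659}$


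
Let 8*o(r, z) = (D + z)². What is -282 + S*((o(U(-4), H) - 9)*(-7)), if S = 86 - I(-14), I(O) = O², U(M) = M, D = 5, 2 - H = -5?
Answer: 6648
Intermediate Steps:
H = 7 (H = 2 - 1*(-5) = 2 + 5 = 7)
o(r, z) = (5 + z)²/8
S = -110 (S = 86 - 1*(-14)² = 86 - 1*196 = 86 - 196 = -110)
-282 + S*((o(U(-4), H) - 9)*(-7)) = -282 - 110*((5 + 7)²/8 - 9)*(-7) = -282 - 110*((⅛)*12² - 9)*(-7) = -282 - 110*((⅛)*144 - 9)*(-7) = -282 - 110*(18 - 9)*(-7) = -282 - 990*(-7) = -282 - 110*(-63) = -282 + 6930 = 6648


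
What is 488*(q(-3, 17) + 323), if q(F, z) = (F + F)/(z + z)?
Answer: 2678144/17 ≈ 1.5754e+5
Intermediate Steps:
q(F, z) = F/z (q(F, z) = (2*F)/((2*z)) = (2*F)*(1/(2*z)) = F/z)
488*(q(-3, 17) + 323) = 488*(-3/17 + 323) = 488*(5488/17) = 2678144/17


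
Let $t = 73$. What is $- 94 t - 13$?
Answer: $-6875$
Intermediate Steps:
$- 94 t - 13 = \left(-94\right) 73 - 13 = -6862 - 13 = -6875$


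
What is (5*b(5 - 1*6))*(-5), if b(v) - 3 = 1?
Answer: -100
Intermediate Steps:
b(v) = 4 (b(v) = 3 + 1 = 4)
(5*b(5 - 1*6))*(-5) = (5*4)*(-5) = 20*(-5) = -100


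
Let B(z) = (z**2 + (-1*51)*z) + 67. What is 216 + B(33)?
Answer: -311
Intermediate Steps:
B(z) = 67 + z**2 - 51*z (B(z) = (z**2 - 51*z) + 67 = 67 + z**2 - 51*z)
216 + B(33) = 216 + (67 + 33**2 - 51*33) = 216 + (67 + 1089 - 1683) = 216 - 527 = -311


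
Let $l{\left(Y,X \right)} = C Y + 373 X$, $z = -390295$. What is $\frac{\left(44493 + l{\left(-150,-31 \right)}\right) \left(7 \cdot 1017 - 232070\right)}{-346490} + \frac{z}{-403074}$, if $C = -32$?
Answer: $\frac{342118599669557}{13966111026} \approx 24496.0$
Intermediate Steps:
$l{\left(Y,X \right)} = - 32 Y + 373 X$
$\frac{\left(44493 + l{\left(-150,-31 \right)}\right) \left(7 \cdot 1017 - 232070\right)}{-346490} + \frac{z}{-403074} = \frac{\left(44493 + \left(\left(-32\right) \left(-150\right) + 373 \left(-31\right)\right)\right) \left(7 \cdot 1017 - 232070\right)}{-346490} - \frac{390295}{-403074} = \left(44493 + \left(4800 - 11563\right)\right) \left(7119 - 232070\right) \left(- \frac{1}{346490}\right) - - \frac{390295}{403074} = \left(44493 - 6763\right) \left(-224951\right) \left(- \frac{1}{346490}\right) + \frac{390295}{403074} = 37730 \left(-224951\right) \left(- \frac{1}{346490}\right) + \frac{390295}{403074} = \left(-8487401230\right) \left(- \frac{1}{346490}\right) + \frac{390295}{403074} = \frac{848740123}{34649} + \frac{390295}{403074} = \frac{342118599669557}{13966111026}$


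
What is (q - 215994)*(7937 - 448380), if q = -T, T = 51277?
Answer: 117717641053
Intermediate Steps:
q = -51277 (q = -1*51277 = -51277)
(q - 215994)*(7937 - 448380) = (-51277 - 215994)*(7937 - 448380) = -267271*(-440443) = 117717641053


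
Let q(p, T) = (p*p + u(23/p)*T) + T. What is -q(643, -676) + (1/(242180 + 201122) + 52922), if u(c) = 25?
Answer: -152030864201/443302 ≈ -3.4295e+5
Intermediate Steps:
q(p, T) = p² + 26*T (q(p, T) = (p*p + 25*T) + T = (p² + 25*T) + T = p² + 26*T)
-q(643, -676) + (1/(242180 + 201122) + 52922) = -(643² + 26*(-676)) + (1/(242180 + 201122) + 52922) = -(413449 - 17576) + (1/443302 + 52922) = -1*395873 + (1/443302 + 52922) = -395873 + 23460428445/443302 = -152030864201/443302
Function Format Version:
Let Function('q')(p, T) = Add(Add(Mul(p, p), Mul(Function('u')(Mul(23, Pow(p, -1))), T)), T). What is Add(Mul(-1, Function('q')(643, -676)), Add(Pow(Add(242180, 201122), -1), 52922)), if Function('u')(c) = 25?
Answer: Rational(-152030864201, 443302) ≈ -3.4295e+5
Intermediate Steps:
Function('q')(p, T) = Add(Pow(p, 2), Mul(26, T)) (Function('q')(p, T) = Add(Add(Mul(p, p), Mul(25, T)), T) = Add(Add(Pow(p, 2), Mul(25, T)), T) = Add(Pow(p, 2), Mul(26, T)))
Add(Mul(-1, Function('q')(643, -676)), Add(Pow(Add(242180, 201122), -1), 52922)) = Add(Mul(-1, Add(Pow(643, 2), Mul(26, -676))), Add(Pow(Add(242180, 201122), -1), 52922)) = Add(Mul(-1, Add(413449, -17576)), Add(Pow(443302, -1), 52922)) = Add(Mul(-1, 395873), Add(Rational(1, 443302), 52922)) = Add(-395873, Rational(23460428445, 443302)) = Rational(-152030864201, 443302)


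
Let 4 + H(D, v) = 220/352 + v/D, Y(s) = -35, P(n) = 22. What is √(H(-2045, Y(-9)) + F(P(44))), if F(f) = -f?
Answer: 3*I*√7541142/1636 ≈ 5.0357*I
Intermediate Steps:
H(D, v) = -27/8 + v/D (H(D, v) = -4 + (220/352 + v/D) = -4 + (220*(1/352) + v/D) = -4 + (5/8 + v/D) = -27/8 + v/D)
√(H(-2045, Y(-9)) + F(P(44))) = √((-27/8 - 35/(-2045)) - 1*22) = √((-27/8 - 35*(-1/2045)) - 22) = √((-27/8 + 7/409) - 22) = √(-10987/3272 - 22) = √(-82971/3272) = 3*I*√7541142/1636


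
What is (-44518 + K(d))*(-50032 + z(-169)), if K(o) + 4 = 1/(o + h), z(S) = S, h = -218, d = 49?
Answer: 377723318019/169 ≈ 2.2350e+9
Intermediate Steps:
K(o) = -4 + 1/(-218 + o) (K(o) = -4 + 1/(o - 218) = -4 + 1/(-218 + o))
(-44518 + K(d))*(-50032 + z(-169)) = (-44518 + (873 - 4*49)/(-218 + 49))*(-50032 - 169) = (-44518 + (873 - 196)/(-169))*(-50201) = (-44518 - 1/169*677)*(-50201) = (-44518 - 677/169)*(-50201) = -7524219/169*(-50201) = 377723318019/169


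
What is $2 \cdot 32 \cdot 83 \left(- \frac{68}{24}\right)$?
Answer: $- \frac{45152}{3} \approx -15051.0$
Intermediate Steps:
$2 \cdot 32 \cdot 83 \left(- \frac{68}{24}\right) = 64 \cdot 83 \left(\left(-68\right) \frac{1}{24}\right) = 5312 \left(- \frac{17}{6}\right) = - \frac{45152}{3}$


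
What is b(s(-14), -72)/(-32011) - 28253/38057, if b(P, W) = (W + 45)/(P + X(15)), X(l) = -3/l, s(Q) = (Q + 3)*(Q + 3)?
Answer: -28750345223/38727291932 ≈ -0.74238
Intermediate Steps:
s(Q) = (3 + Q)**2 (s(Q) = (3 + Q)*(3 + Q) = (3 + Q)**2)
b(P, W) = (45 + W)/(-1/5 + P) (b(P, W) = (W + 45)/(P - 3/15) = (45 + W)/(P - 3*1/15) = (45 + W)/(P - 1/5) = (45 + W)/(-1/5 + P))
b(s(-14), -72)/(-32011) - 28253/38057 = (5*(45 - 72)/(-1 + 5*(3 - 14)**2))/(-32011) - 28253/38057 = (5*(-27)/(-1 + 5*(-11)**2))*(-1/32011) - 28253*1/38057 = (5*(-27)/(-1 + 5*121))*(-1/32011) - 1487/2003 = (5*(-27)/(-1 + 605))*(-1/32011) - 1487/2003 = (5*(-27)/604)*(-1/32011) - 1487/2003 = (5*(1/604)*(-27))*(-1/32011) - 1487/2003 = -135/604*(-1/32011) - 1487/2003 = 135/19334644 - 1487/2003 = -28750345223/38727291932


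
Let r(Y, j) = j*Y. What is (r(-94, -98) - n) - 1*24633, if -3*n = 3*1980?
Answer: -13441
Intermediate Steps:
r(Y, j) = Y*j
n = -1980 ≈ -1980.0
(r(-94, -98) - n) - 1*24633 = (-94*(-98) - 1*(-1980)) - 1*24633 = (9212 + 1980) - 24633 = 11192 - 24633 = -13441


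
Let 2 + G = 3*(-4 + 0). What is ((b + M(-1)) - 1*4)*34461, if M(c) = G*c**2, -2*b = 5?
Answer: -1412901/2 ≈ -7.0645e+5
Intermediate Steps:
b = -5/2 (b = -1/2*5 = -5/2 ≈ -2.5000)
G = -14 (G = -2 + 3*(-4 + 0) = -2 + 3*(-4) = -2 - 12 = -14)
M(c) = -14*c**2
((b + M(-1)) - 1*4)*34461 = ((-5/2 - 14*(-1)**2) - 1*4)*34461 = ((-5/2 - 14*1) - 4)*34461 = ((-5/2 - 14) - 4)*34461 = (-33/2 - 4)*34461 = -41/2*34461 = -1412901/2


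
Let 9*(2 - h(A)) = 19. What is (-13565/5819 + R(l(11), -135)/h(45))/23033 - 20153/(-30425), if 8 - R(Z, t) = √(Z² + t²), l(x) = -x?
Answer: 2687927164606/4077833146475 + 9*√18346/23033 ≈ 0.71208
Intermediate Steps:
R(Z, t) = 8 - √(Z² + t²)
h(A) = -⅑ (h(A) = 2 - ⅑*19 = 2 - 19/9 = -⅑)
(-13565/5819 + R(l(11), -135)/h(45))/23033 - 20153/(-30425) = (-13565/5819 + (8 - √((-1*11)² + (-135)²))/(-⅑))/23033 - 20153/(-30425) = (-13565*1/5819 + (8 - √((-11)² + 18225))*(-9))*(1/23033) - 20153*(-1/30425) = (-13565/5819 + (8 - √(121 + 18225))*(-9))*(1/23033) + 20153/30425 = (-13565/5819 + (8 - √18346)*(-9))*(1/23033) + 20153/30425 = (-13565/5819 + (-72 + 9*√18346))*(1/23033) + 20153/30425 = (-432533/5819 + 9*√18346)*(1/23033) + 20153/30425 = (-432533/134029027 + 9*√18346/23033) + 20153/30425 = 2687927164606/4077833146475 + 9*√18346/23033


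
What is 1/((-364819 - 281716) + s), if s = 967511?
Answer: 1/320976 ≈ 3.1155e-6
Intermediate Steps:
1/((-364819 - 281716) + s) = 1/((-364819 - 281716) + 967511) = 1/(-646535 + 967511) = 1/320976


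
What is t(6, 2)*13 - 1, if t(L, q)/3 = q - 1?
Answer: 38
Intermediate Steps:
t(L, q) = -3 + 3*q (t(L, q) = 3*(q - 1) = 3*(-1 + q) = -3 + 3*q)
t(6, 2)*13 - 1 = (-3 + 3*2)*13 - 1 = (-3 + 6)*13 - 1 = 3*13 - 1 = 39 - 1 = 38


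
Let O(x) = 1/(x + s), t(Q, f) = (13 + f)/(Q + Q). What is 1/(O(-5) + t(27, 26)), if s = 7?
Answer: 9/11 ≈ 0.81818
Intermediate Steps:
t(Q, f) = (13 + f)/(2*Q) (t(Q, f) = (13 + f)/((2*Q)) = (13 + f)*(1/(2*Q)) = (13 + f)/(2*Q))
O(x) = 1/(7 + x) (O(x) = 1/(x + 7) = 1/(7 + x))
1/(O(-5) + t(27, 26)) = 1/(1/(7 - 5) + (1/2)*(13 + 26)/27) = 1/(1/2 + (1/2)*(1/27)*39) = 1/(1/2 + 13/18) = 1/(11/9) = 9/11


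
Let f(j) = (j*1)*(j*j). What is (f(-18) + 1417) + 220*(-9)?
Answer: -6395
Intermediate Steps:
f(j) = j³ (f(j) = j*j² = j³)
(f(-18) + 1417) + 220*(-9) = ((-18)³ + 1417) + 220*(-9) = (-5832 + 1417) - 1980 = -4415 - 1980 = -6395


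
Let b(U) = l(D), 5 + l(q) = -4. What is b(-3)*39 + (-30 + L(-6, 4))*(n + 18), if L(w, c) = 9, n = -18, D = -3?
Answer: -351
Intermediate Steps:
l(q) = -9 (l(q) = -5 - 4 = -9)
b(U) = -9
b(-3)*39 + (-30 + L(-6, 4))*(n + 18) = -9*39 + (-30 + 9)*(-18 + 18) = -351 - 21*0 = -351 + 0 = -351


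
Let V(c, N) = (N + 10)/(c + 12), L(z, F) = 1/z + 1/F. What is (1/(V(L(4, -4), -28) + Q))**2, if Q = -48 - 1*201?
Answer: 4/251001 ≈ 1.5936e-5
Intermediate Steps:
L(z, F) = 1/F + 1/z (L(z, F) = 1/z + 1/F = 1/F + 1/z)
V(c, N) = (10 + N)/(12 + c)
Q = -249 (Q = -48 - 201 = -249)
(1/(V(L(4, -4), -28) + Q))**2 = (1/((10 - 28)/(12 + (-4 + 4)/(-4*4)) - 249))**2 = (1/(-18/(12 - 1/4*1/4*0) - 249))**2 = (1/(-18/(12 + 0) - 249))**2 = (1/(-18/12 - 249))**2 = (1/((1/12)*(-18) - 249))**2 = (1/(-3/2 - 249))**2 = (1/(-501/2))**2 = (-2/501)**2 = 4/251001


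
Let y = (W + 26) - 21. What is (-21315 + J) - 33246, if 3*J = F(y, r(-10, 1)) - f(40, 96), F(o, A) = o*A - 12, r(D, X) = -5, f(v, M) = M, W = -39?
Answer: -163621/3 ≈ -54540.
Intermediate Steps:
y = -34 (y = (-39 + 26) - 21 = -13 - 21 = -34)
F(o, A) = -12 + A*o (F(o, A) = A*o - 12 = -12 + A*o)
J = 62/3 (J = ((-12 - 5*(-34)) - 1*96)/3 = ((-12 + 170) - 96)/3 = (158 - 96)/3 = (1/3)*62 = 62/3 ≈ 20.667)
(-21315 + J) - 33246 = (-21315 + 62/3) - 33246 = -63883/3 - 33246 = -163621/3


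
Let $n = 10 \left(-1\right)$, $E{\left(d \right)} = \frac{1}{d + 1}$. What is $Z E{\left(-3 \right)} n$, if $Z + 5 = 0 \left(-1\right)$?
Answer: $-25$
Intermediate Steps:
$E{\left(d \right)} = \frac{1}{1 + d}$
$Z = -5$ ($Z = -5 + 0 \left(-1\right) = -5 + 0 = -5$)
$n = -10$
$Z E{\left(-3 \right)} n = - \frac{5}{1 - 3} \left(-10\right) = - \frac{5}{-2} \left(-10\right) = \left(-5\right) \left(- \frac{1}{2}\right) \left(-10\right) = \frac{5}{2} \left(-10\right) = -25$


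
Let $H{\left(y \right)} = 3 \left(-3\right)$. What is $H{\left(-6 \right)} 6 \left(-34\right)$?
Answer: $1836$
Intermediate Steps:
$H{\left(y \right)} = -9$
$H{\left(-6 \right)} 6 \left(-34\right) = \left(-9\right) 6 \left(-34\right) = \left(-54\right) \left(-34\right) = 1836$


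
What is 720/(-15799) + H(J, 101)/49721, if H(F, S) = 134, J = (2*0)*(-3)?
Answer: -4811722/112220297 ≈ -0.042877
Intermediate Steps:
J = 0 (J = 0*(-3) = 0)
720/(-15799) + H(J, 101)/49721 = 720/(-15799) + 134/49721 = 720*(-1/15799) + 134*(1/49721) = -720/15799 + 134/49721 = -4811722/112220297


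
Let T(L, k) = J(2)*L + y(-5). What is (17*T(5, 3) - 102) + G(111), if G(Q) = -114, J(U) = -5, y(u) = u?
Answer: -726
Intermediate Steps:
T(L, k) = -5 - 5*L (T(L, k) = -5*L - 5 = -5 - 5*L)
(17*T(5, 3) - 102) + G(111) = (17*(-5 - 5*5) - 102) - 114 = (17*(-5 - 25) - 102) - 114 = (17*(-30) - 102) - 114 = (-510 - 102) - 114 = -612 - 114 = -726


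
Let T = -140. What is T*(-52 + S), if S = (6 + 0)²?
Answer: 2240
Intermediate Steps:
S = 36 (S = 6² = 36)
T*(-52 + S) = -140*(-52 + 36) = -140*(-16) = 2240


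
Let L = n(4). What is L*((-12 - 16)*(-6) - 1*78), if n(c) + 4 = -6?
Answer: -900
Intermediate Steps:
n(c) = -10 (n(c) = -4 - 6 = -10)
L = -10
L*((-12 - 16)*(-6) - 1*78) = -10*((-12 - 16)*(-6) - 1*78) = -10*(-28*(-6) - 78) = -10*(168 - 78) = -10*90 = -900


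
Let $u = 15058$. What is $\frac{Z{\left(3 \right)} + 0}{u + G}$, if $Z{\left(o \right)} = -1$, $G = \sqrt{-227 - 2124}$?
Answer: $\frac{i}{\sqrt{2351} - 15058 i} \approx -6.6409 \cdot 10^{-5} + 2.1384 \cdot 10^{-7} i$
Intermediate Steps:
$G = i \sqrt{2351}$ ($G = \sqrt{-2351} = i \sqrt{2351} \approx 48.487 i$)
$\frac{Z{\left(3 \right)} + 0}{u + G} = \frac{-1 + 0}{15058 + i \sqrt{2351}} = - \frac{1}{15058 + i \sqrt{2351}}$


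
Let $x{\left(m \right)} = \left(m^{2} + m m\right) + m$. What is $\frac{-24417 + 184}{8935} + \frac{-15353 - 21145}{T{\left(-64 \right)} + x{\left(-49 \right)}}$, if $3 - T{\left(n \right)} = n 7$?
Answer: $- \frac{226109081}{23248870} \approx -9.7256$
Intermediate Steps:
$x{\left(m \right)} = m + 2 m^{2}$ ($x{\left(m \right)} = \left(m^{2} + m^{2}\right) + m = 2 m^{2} + m = m + 2 m^{2}$)
$T{\left(n \right)} = 3 - 7 n$ ($T{\left(n \right)} = 3 - n 7 = 3 - 7 n$)
$\frac{-24417 + 184}{8935} + \frac{-15353 - 21145}{T{\left(-64 \right)} + x{\left(-49 \right)}} = \frac{-24417 + 184}{8935} + \frac{-15353 - 21145}{\left(3 - -448\right) - 49 \left(1 + 2 \left(-49\right)\right)} = \left(-24233\right) \frac{1}{8935} - \frac{36498}{\left(3 + 448\right) - 49 \left(1 - 98\right)} = - \frac{24233}{8935} - \frac{36498}{451 - -4753} = - \frac{24233}{8935} - \frac{36498}{451 + 4753} = - \frac{24233}{8935} - \frac{36498}{5204} = - \frac{24233}{8935} - \frac{18249}{2602} = - \frac{226109081}{23248870}$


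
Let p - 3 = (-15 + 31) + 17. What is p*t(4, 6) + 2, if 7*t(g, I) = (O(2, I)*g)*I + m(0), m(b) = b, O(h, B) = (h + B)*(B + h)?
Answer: 55310/7 ≈ 7901.4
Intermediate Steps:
O(h, B) = (B + h)² (O(h, B) = (B + h)*(B + h) = (B + h)²)
p = 36 (p = 3 + ((-15 + 31) + 17) = 3 + (16 + 17) = 3 + 33 = 36)
t(g, I) = I*g*(2 + I)²/7 (t(g, I) = (((I + 2)²*g)*I + 0)/7 = (((2 + I)²*g)*I + 0)/7 = ((g*(2 + I)²)*I + 0)/7 = (I*g*(2 + I)² + 0)/7 = (I*g*(2 + I)²)/7 = I*g*(2 + I)²/7)
p*t(4, 6) + 2 = 36*((⅐)*6*4*(2 + 6)²) + 2 = 36*((⅐)*6*4*8²) + 2 = 36*((⅐)*6*4*64) + 2 = 36*(1536/7) + 2 = 55296/7 + 2 = 55310/7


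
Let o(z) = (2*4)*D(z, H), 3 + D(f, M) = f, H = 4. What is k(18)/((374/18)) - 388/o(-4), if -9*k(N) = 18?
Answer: 17887/2618 ≈ 6.8323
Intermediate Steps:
k(N) = -2 (k(N) = -⅑*18 = -2)
D(f, M) = -3 + f
o(z) = -24 + 8*z (o(z) = (2*4)*(-3 + z) = 8*(-3 + z) = -24 + 8*z)
k(18)/((374/18)) - 388/o(-4) = -2/(374/18) - 388/(-24 + 8*(-4)) = -2/(374*(1/18)) - 388/(-24 - 32) = -2/187/9 - 388/(-56) = -2*9/187 - 388*(-1/56) = -18/187 + 97/14 = 17887/2618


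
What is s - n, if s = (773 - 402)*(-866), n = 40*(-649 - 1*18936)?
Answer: 462114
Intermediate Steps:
n = -783400 (n = 40*(-649 - 18936) = 40*(-19585) = -783400)
s = -321286 (s = 371*(-866) = -321286)
s - n = -321286 - 1*(-783400) = -321286 + 783400 = 462114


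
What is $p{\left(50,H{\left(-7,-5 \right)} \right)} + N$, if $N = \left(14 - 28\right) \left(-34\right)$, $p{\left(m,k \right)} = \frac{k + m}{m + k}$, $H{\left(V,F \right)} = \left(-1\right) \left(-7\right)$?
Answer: $477$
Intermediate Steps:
$H{\left(V,F \right)} = 7$
$p{\left(m,k \right)} = 1$ ($p{\left(m,k \right)} = \frac{k + m}{k + m} = 1$)
$N = 476$ ($N = \left(-14\right) \left(-34\right) = 476$)
$p{\left(50,H{\left(-7,-5 \right)} \right)} + N = 1 + 476 = 477$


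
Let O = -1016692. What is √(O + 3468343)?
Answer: √2451651 ≈ 1565.8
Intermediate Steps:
√(O + 3468343) = √(-1016692 + 3468343) = √2451651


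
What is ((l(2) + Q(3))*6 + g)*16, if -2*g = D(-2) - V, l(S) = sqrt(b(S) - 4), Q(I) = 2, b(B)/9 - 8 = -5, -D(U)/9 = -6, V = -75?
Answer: -840 + 96*sqrt(23) ≈ -379.60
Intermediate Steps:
D(U) = 54 (D(U) = -9*(-6) = 54)
b(B) = 27 (b(B) = 72 + 9*(-5) = 72 - 45 = 27)
l(S) = sqrt(23) (l(S) = sqrt(27 - 4) = sqrt(23))
g = -129/2 (g = -(54 - 1*(-75))/2 = -(54 + 75)/2 = -1/2*129 = -129/2 ≈ -64.500)
((l(2) + Q(3))*6 + g)*16 = ((sqrt(23) + 2)*6 - 129/2)*16 = ((2 + sqrt(23))*6 - 129/2)*16 = ((12 + 6*sqrt(23)) - 129/2)*16 = (-105/2 + 6*sqrt(23))*16 = -840 + 96*sqrt(23)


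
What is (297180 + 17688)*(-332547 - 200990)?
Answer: -167993728116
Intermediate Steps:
(297180 + 17688)*(-332547 - 200990) = 314868*(-533537) = -167993728116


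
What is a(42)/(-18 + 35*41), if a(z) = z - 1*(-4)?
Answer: 46/1417 ≈ 0.032463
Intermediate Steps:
a(z) = 4 + z (a(z) = z + 4 = 4 + z)
a(42)/(-18 + 35*41) = (4 + 42)/(-18 + 35*41) = 46/(-18 + 1435) = 46/1417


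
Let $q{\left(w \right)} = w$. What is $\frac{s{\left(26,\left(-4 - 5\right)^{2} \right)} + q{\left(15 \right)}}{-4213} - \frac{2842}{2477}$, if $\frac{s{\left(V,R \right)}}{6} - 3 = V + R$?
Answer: $- \frac{13645321}{10435601} \approx -1.3076$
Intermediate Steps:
$s{\left(V,R \right)} = 18 + 6 R + 6 V$ ($s{\left(V,R \right)} = 18 + 6 \left(V + R\right) = 18 + 6 \left(R + V\right) = 18 + \left(6 R + 6 V\right) = 18 + 6 R + 6 V$)
$\frac{s{\left(26,\left(-4 - 5\right)^{2} \right)} + q{\left(15 \right)}}{-4213} - \frac{2842}{2477} = \frac{\left(18 + 6 \left(-4 - 5\right)^{2} + 6 \cdot 26\right) + 15}{-4213} - \frac{2842}{2477} = \left(\left(18 + 6 \left(-9\right)^{2} + 156\right) + 15\right) \left(- \frac{1}{4213}\right) - \frac{2842}{2477} = \left(\left(18 + 6 \cdot 81 + 156\right) + 15\right) \left(- \frac{1}{4213}\right) - \frac{2842}{2477} = \left(\left(18 + 486 + 156\right) + 15\right) \left(- \frac{1}{4213}\right) - \frac{2842}{2477} = \left(660 + 15\right) \left(- \frac{1}{4213}\right) - \frac{2842}{2477} = 675 \left(- \frac{1}{4213}\right) - \frac{2842}{2477} = - \frac{675}{4213} - \frac{2842}{2477} = - \frac{13645321}{10435601}$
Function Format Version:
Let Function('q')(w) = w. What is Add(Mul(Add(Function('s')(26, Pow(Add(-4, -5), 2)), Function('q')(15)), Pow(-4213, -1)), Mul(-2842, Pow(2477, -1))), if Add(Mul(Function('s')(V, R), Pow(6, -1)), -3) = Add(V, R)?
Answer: Rational(-13645321, 10435601) ≈ -1.3076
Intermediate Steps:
Function('s')(V, R) = Add(18, Mul(6, R), Mul(6, V)) (Function('s')(V, R) = Add(18, Mul(6, Add(V, R))) = Add(18, Mul(6, Add(R, V))) = Add(18, Add(Mul(6, R), Mul(6, V))) = Add(18, Mul(6, R), Mul(6, V)))
Add(Mul(Add(Function('s')(26, Pow(Add(-4, -5), 2)), Function('q')(15)), Pow(-4213, -1)), Mul(-2842, Pow(2477, -1))) = Add(Mul(Add(Add(18, Mul(6, Pow(Add(-4, -5), 2)), Mul(6, 26)), 15), Pow(-4213, -1)), Mul(-2842, Pow(2477, -1))) = Add(Mul(Add(Add(18, Mul(6, Pow(-9, 2)), 156), 15), Rational(-1, 4213)), Mul(-2842, Rational(1, 2477))) = Add(Mul(Add(Add(18, Mul(6, 81), 156), 15), Rational(-1, 4213)), Rational(-2842, 2477)) = Add(Mul(Add(Add(18, 486, 156), 15), Rational(-1, 4213)), Rational(-2842, 2477)) = Add(Mul(Add(660, 15), Rational(-1, 4213)), Rational(-2842, 2477)) = Add(Mul(675, Rational(-1, 4213)), Rational(-2842, 2477)) = Add(Rational(-675, 4213), Rational(-2842, 2477)) = Rational(-13645321, 10435601)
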